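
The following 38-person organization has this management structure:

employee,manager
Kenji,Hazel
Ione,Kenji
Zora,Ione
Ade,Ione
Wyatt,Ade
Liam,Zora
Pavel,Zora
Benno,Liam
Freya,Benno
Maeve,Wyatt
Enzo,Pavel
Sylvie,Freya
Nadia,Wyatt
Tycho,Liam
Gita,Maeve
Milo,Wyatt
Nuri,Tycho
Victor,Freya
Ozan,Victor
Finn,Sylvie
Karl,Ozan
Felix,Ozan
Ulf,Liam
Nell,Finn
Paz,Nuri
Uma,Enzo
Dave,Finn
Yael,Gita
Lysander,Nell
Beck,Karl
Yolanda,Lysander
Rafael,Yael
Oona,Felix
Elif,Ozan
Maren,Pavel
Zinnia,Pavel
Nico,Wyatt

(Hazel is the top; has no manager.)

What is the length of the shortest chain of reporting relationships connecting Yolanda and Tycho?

8

Yolanda is 7 levels below Liam, and Tycho is 1 level below Liam (their lowest common manager). The shortest path runs up from Yolanda to Liam and back down to Tycho: 7 + 1 = 8 links.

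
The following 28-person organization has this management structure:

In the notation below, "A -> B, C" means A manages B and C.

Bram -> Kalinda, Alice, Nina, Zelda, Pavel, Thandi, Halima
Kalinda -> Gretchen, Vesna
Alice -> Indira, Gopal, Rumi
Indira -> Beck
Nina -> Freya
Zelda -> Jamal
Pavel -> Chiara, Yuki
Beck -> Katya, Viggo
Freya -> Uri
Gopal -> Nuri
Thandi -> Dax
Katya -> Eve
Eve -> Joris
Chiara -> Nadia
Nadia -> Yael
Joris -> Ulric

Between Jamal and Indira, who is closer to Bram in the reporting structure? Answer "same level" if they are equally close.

Both Jamal and Indira are 2 levels below Bram.

same level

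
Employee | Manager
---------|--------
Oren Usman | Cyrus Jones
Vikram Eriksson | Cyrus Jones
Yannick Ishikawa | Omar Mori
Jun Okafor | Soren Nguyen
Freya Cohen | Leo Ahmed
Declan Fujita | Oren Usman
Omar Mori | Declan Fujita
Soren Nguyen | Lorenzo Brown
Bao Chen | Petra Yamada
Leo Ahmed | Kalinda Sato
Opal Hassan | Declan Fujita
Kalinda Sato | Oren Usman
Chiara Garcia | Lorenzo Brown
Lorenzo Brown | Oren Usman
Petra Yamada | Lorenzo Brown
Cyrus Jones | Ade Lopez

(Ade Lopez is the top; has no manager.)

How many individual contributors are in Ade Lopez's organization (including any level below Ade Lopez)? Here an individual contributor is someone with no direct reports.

The people in Ade Lopez's organization with no one reporting to them are Vikram Eriksson, Yannick Ishikawa, Opal Hassan, Freya Cohen, Bao Chen, Chiara Garcia, Jun Okafor. That is 7.

7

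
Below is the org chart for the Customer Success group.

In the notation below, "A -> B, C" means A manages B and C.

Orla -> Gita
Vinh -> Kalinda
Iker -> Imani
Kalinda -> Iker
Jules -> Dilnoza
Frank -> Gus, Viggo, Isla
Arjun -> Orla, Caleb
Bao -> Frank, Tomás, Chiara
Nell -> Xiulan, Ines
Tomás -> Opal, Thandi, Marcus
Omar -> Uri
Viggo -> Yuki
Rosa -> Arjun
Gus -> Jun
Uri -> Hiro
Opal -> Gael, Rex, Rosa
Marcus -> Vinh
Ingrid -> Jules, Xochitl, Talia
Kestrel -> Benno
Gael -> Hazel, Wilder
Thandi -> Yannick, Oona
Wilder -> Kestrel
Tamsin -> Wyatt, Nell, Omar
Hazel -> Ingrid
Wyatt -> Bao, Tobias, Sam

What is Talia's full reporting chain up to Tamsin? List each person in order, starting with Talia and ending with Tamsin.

Talia -> Ingrid -> Hazel -> Gael -> Opal -> Tomás -> Bao -> Wyatt -> Tamsin

Talia reports to Ingrid. Ingrid reports to Hazel. Hazel reports to Gael. Gael reports to Opal. Opal reports to Tomás. Tomás reports to Bao. Bao reports to Wyatt. Wyatt reports to Tamsin. Tamsin is at the top.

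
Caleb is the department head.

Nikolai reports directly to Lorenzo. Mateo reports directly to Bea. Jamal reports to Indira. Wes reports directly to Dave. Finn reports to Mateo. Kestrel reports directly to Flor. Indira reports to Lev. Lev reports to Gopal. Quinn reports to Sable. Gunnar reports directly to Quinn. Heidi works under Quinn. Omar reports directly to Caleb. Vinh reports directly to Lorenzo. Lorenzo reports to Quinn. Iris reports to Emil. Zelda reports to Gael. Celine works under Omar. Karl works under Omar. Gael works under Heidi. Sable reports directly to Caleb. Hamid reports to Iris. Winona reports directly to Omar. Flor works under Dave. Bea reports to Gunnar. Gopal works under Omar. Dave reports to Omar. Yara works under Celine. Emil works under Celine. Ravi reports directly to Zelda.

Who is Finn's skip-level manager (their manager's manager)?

Finn reports to Mateo, and Mateo reports to Bea. So Finn's skip-level manager is Bea.

Bea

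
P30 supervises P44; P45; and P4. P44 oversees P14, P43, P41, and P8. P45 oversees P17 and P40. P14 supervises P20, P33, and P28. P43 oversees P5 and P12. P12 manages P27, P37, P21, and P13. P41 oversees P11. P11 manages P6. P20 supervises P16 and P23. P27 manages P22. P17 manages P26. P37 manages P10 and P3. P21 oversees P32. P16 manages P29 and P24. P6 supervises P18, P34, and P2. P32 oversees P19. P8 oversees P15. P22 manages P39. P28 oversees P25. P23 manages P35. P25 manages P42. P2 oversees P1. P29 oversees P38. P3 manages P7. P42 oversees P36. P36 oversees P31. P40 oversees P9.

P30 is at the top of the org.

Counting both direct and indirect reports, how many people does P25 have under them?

P25 directly manages P42. Under P42: P36, P31 (2). That's 3 in total.

3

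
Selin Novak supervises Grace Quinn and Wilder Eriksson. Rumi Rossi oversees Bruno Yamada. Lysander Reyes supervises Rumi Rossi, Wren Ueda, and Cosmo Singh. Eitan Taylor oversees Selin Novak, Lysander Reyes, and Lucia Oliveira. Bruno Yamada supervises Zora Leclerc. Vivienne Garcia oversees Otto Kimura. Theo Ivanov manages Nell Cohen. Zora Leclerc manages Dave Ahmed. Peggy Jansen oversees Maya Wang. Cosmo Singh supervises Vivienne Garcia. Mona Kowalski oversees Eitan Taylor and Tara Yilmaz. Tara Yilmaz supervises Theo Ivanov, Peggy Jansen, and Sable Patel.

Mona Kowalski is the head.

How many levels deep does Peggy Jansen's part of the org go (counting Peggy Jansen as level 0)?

The longest chain under Peggy Jansen runs Peggy Jansen → Maya Wang, which is 1 level below Peggy Jansen.

1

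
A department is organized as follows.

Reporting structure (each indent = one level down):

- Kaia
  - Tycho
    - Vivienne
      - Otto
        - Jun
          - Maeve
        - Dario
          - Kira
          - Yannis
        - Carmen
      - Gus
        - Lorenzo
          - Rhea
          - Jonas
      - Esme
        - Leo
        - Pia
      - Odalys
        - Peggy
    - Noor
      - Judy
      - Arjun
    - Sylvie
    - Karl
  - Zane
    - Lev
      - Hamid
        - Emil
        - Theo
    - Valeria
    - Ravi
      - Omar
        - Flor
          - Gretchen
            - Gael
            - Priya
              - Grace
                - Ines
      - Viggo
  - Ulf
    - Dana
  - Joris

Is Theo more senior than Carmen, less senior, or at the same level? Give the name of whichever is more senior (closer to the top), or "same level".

Both Theo and Carmen are 4 levels below Kaia.

same level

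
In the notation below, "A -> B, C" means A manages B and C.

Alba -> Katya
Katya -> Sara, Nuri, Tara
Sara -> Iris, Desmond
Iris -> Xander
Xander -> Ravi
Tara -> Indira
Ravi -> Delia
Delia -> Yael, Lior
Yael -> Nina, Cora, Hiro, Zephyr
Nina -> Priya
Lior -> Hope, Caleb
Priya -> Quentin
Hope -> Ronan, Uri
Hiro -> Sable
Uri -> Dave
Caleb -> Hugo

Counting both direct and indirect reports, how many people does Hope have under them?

3

Hope directly manages Ronan, Uri. Ronan has no reports. Under Uri: Dave (1). So Hope's organization is 2 direct reports plus everyone under them: 1 + 2 = 3.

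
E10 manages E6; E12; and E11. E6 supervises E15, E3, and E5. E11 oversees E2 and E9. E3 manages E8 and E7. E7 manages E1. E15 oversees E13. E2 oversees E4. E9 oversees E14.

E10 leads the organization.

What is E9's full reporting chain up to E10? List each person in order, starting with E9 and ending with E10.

E9 reports to E11. E11 reports to E10. E10 is at the top.

E9 -> E11 -> E10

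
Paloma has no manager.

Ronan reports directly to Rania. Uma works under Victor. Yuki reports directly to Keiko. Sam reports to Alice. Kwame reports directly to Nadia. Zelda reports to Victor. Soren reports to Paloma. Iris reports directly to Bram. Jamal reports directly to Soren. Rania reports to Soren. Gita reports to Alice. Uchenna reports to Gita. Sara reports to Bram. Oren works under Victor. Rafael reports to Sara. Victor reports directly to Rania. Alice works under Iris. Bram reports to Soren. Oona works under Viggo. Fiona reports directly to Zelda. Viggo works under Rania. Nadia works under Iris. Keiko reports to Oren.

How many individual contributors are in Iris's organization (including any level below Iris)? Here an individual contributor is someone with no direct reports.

3

The people in Iris's organization with no one reporting to them are Uchenna, Sam, Kwame. That is 3.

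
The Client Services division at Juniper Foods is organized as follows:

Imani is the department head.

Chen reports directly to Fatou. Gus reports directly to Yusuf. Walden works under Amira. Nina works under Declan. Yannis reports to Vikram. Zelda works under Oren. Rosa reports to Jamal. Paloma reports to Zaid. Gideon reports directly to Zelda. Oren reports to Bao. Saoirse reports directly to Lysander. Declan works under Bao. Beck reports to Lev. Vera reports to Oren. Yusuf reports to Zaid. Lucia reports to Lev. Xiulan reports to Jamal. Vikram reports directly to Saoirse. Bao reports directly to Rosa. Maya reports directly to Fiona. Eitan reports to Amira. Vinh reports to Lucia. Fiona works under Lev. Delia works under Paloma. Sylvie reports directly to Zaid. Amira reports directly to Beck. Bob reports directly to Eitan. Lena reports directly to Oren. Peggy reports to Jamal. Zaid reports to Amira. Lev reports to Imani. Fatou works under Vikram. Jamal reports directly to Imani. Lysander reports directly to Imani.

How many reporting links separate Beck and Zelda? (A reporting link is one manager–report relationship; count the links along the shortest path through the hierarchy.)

7

Beck is 2 levels below Imani, and Zelda is 5 levels below Imani (their lowest common manager). The shortest path runs up from Beck to Imani and back down to Zelda: 2 + 5 = 7 links.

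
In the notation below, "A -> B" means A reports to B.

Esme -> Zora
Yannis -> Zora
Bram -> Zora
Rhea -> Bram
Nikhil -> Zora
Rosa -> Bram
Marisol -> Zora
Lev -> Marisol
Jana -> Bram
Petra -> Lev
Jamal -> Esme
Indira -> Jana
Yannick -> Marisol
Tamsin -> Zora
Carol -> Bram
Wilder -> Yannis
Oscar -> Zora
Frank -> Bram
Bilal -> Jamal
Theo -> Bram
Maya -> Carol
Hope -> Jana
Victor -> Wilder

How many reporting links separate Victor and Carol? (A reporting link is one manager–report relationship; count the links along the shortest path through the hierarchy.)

5

Victor is 3 levels below Zora, and Carol is 2 levels below Zora (their lowest common manager). The shortest path runs up from Victor to Zora and back down to Carol: 3 + 2 = 5 links.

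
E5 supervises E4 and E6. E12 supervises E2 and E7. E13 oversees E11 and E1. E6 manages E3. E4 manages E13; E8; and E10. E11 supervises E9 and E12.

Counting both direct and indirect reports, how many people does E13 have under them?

E13 directly manages E11, E1. Under E11: E12, E7, E2, E9 (4). E1 has no reports. So E13's organization is 2 direct reports plus everyone under them: 5 + 1 = 6.

6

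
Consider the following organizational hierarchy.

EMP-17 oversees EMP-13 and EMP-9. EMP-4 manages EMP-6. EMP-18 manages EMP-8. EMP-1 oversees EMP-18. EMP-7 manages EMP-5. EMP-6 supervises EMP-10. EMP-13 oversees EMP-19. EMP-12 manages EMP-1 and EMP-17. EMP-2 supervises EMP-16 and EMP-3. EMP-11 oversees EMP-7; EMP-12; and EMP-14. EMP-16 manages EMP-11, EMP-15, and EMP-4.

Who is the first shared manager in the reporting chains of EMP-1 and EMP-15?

EMP-1's chain of managers is EMP-12, EMP-11, EMP-16, EMP-2. EMP-15's chain of managers is EMP-16, EMP-2. The first manager that appears in both chains is EMP-16.

EMP-16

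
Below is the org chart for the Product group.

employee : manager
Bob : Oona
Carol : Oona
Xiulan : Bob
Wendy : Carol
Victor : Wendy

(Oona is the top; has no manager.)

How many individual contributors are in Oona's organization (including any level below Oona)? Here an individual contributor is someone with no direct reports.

The people in Oona's organization with no one reporting to them are Victor, Xiulan. That is 2.

2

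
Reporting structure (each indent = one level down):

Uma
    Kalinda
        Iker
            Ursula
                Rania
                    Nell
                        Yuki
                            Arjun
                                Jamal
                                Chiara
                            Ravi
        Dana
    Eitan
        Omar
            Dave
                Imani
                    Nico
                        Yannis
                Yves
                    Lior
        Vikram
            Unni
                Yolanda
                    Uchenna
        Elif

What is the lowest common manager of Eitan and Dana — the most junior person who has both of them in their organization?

Uma

Eitan's chain of managers is Uma. Dana's chain of managers is Kalinda, Uma. The first manager that appears in both chains is Uma.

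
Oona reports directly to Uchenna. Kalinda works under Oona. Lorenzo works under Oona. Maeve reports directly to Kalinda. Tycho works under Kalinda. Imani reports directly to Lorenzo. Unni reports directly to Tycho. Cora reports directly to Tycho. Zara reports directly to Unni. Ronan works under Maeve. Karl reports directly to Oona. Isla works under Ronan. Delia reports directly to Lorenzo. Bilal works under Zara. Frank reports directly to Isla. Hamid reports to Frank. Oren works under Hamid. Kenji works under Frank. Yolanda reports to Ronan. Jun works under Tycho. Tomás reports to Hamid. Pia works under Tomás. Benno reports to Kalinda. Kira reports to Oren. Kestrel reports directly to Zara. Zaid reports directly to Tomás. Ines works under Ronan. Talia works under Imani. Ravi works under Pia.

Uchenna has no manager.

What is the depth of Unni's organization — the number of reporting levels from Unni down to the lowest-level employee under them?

2

The longest chain under Unni runs Unni → Zara → Kestrel, which is 2 levels below Unni.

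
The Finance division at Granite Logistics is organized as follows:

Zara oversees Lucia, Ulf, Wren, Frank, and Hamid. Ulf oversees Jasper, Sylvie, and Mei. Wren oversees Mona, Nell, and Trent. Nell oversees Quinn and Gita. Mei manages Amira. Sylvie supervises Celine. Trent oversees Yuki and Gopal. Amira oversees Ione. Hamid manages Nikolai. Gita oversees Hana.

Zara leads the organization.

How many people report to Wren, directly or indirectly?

8

Wren directly manages Nell, Trent, Mona. Under Nell: Quinn, Gita, Hana (3). Under Trent: Gopal, Yuki (2). Mona has no reports. So Wren's organization is 3 direct reports plus everyone under them: 4 + 3 + 1 = 8.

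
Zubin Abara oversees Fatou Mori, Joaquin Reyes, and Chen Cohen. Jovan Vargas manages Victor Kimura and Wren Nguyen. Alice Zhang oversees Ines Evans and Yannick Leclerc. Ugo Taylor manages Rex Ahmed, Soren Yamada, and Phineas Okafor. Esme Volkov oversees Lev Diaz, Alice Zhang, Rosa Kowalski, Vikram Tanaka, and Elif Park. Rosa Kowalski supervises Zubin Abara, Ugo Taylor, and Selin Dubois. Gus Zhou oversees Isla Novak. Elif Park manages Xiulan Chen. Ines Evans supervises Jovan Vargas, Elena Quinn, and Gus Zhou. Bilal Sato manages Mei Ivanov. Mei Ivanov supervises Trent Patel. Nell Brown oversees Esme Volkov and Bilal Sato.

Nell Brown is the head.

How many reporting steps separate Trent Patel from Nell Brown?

Chain from Trent Patel up to Nell Brown: Trent Patel → Mei Ivanov → Bilal Sato → Nell Brown. That is 3 steps up, so Trent Patel is 3 levels below Nell Brown.

3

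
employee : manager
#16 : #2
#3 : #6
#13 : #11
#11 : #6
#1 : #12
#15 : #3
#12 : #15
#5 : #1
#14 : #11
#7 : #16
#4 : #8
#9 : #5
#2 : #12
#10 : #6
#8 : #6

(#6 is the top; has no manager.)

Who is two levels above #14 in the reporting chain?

#6

#14 reports to #11, and #11 reports to #6. So #14's skip-level manager is #6.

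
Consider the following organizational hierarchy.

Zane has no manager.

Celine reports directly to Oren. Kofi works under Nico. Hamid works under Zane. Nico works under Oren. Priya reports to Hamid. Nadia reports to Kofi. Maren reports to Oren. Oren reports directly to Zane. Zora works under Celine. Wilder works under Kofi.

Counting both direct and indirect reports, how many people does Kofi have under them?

2

Kofi directly manages Wilder, Nadia. Wilder has no reports. Nadia has no reports. So Kofi's organization is 2 direct reports plus everyone under them: 1 + 1 = 2.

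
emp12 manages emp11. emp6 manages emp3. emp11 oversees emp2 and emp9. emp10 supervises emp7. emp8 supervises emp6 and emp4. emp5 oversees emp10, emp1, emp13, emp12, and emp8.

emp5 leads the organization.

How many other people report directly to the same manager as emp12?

emp12 reports to emp5. emp5's other direct reports are emp8, emp10, emp13, emp1 — 4 peers.

4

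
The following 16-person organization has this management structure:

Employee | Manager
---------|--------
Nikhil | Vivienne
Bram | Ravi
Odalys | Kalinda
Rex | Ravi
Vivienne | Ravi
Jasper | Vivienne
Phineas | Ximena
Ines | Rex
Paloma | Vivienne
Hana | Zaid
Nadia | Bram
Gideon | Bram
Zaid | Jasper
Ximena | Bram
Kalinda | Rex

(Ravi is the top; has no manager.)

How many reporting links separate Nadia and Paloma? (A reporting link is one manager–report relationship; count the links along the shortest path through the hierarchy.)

Nadia is 2 levels below Ravi, and Paloma is 2 levels below Ravi (their lowest common manager). The shortest path runs up from Nadia to Ravi and back down to Paloma: 2 + 2 = 4 links.

4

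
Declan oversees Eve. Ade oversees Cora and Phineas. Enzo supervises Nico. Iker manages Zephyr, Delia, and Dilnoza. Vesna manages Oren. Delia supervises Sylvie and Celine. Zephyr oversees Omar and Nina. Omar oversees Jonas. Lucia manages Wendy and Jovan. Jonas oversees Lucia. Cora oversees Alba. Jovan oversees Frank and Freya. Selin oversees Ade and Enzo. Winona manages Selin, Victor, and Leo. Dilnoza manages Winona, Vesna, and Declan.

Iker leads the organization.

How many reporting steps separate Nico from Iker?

Chain from Nico up to Iker: Nico → Enzo → Selin → Winona → Dilnoza → Iker. That is 5 steps up, so Nico is 5 levels below Iker.

5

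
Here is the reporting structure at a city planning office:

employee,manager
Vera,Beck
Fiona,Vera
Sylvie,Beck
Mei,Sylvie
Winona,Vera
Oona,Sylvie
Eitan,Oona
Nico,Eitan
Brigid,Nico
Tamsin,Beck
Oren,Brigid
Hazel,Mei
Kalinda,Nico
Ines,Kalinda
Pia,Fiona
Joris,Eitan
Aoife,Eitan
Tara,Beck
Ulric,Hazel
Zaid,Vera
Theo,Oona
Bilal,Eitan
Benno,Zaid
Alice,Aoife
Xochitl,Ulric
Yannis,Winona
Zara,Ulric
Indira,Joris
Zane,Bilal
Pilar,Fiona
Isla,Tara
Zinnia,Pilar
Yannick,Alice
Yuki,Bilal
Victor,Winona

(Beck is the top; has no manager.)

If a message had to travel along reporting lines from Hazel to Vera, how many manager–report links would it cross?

Hazel is 3 levels below Beck, and Vera is 1 level below Beck (their lowest common manager). The shortest path runs up from Hazel to Beck and back down to Vera: 3 + 1 = 4 links.

4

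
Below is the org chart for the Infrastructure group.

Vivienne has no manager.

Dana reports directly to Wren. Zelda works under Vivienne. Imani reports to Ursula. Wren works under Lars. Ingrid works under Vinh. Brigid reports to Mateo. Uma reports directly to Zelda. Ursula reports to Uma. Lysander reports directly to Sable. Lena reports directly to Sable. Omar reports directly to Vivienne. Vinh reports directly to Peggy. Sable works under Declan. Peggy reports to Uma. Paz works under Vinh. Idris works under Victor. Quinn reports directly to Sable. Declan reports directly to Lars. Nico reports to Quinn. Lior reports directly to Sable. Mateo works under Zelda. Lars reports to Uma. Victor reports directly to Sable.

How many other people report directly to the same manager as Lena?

Lena reports to Sable. Sable's other direct reports are Lysander, Lior, Victor, Quinn — 4 peers.

4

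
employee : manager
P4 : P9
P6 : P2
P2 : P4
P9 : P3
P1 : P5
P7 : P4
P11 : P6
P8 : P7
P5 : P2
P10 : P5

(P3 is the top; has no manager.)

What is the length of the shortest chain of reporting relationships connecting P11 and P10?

P11 is 2 levels below P2, and P10 is 2 levels below P2 (their lowest common manager). The shortest path runs up from P11 to P2 and back down to P10: 2 + 2 = 4 links.

4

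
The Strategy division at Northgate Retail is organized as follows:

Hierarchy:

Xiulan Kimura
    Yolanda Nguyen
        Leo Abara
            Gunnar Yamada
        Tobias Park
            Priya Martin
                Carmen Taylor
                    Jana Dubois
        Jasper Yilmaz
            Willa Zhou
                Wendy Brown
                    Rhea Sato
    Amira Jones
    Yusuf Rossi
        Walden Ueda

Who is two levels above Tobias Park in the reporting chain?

Tobias Park reports to Yolanda Nguyen, and Yolanda Nguyen reports to Xiulan Kimura. So Tobias Park's skip-level manager is Xiulan Kimura.

Xiulan Kimura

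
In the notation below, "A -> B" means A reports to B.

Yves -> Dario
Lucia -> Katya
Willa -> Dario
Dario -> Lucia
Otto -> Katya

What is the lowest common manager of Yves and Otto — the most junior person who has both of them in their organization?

Yves's chain of managers is Dario, Lucia, Katya. Otto's chain of managers is Katya. The first manager that appears in both chains is Katya.

Katya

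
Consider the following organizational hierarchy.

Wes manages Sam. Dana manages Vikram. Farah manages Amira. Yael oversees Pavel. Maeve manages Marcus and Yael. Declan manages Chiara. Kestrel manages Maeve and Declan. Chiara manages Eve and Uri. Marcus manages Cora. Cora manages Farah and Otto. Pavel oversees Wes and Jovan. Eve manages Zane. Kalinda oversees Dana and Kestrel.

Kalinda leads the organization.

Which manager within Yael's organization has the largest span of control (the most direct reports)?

Pavel

Direct-report counts within Yael's organization: Yael has 1; Pavel has 2; Wes has 1. The largest is 2, held by Pavel.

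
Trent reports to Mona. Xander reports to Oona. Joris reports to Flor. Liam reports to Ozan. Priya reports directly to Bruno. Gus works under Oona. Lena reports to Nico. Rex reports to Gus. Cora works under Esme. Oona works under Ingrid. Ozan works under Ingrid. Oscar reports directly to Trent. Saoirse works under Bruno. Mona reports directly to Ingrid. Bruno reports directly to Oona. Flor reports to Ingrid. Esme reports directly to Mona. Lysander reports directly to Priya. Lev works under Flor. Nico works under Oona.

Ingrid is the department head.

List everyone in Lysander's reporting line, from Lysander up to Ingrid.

Lysander reports to Priya. Priya reports to Bruno. Bruno reports to Oona. Oona reports to Ingrid. Ingrid is at the top.

Lysander -> Priya -> Bruno -> Oona -> Ingrid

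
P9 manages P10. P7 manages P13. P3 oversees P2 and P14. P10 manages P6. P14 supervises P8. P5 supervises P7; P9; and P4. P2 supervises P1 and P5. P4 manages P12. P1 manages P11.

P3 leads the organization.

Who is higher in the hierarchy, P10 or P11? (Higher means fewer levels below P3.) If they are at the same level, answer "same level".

P11

P10 is 4 levels below P3; P11 is 3. P11 is higher.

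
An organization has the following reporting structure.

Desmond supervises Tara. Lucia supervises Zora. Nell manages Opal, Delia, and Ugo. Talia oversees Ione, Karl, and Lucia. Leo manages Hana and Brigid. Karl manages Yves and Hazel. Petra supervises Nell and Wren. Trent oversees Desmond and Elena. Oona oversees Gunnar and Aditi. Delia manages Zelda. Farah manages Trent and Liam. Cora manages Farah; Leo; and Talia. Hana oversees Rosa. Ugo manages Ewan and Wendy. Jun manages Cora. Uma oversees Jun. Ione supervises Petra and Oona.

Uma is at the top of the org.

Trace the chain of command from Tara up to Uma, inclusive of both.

Tara reports to Desmond. Desmond reports to Trent. Trent reports to Farah. Farah reports to Cora. Cora reports to Jun. Jun reports to Uma. Uma is at the top.

Tara -> Desmond -> Trent -> Farah -> Cora -> Jun -> Uma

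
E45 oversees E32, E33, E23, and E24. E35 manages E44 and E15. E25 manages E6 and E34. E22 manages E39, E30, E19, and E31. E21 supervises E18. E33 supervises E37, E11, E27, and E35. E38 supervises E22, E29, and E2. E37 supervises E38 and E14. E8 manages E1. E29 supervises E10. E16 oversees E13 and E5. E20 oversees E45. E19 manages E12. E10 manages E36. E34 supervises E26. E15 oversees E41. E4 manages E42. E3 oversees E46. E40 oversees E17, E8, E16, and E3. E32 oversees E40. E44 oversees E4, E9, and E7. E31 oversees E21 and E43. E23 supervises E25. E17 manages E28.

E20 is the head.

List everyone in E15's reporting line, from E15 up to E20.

E15 -> E35 -> E33 -> E45 -> E20

E15 reports to E35. E35 reports to E33. E33 reports to E45. E45 reports to E20. E20 is at the top.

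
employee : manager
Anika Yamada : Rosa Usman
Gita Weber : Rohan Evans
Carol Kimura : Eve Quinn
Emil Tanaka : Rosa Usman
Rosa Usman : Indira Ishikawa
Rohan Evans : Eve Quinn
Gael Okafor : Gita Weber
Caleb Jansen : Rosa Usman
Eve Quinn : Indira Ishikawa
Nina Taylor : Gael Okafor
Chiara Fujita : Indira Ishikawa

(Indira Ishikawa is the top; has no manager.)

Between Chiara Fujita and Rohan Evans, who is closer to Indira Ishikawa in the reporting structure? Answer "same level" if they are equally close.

Chiara Fujita

Chiara Fujita is 1 level below Indira Ishikawa; Rohan Evans is 2. Chiara Fujita is higher.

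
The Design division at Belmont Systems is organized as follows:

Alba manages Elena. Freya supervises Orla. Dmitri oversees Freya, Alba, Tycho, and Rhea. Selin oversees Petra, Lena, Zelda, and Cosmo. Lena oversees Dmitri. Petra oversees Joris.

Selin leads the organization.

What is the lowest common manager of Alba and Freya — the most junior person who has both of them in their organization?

Alba's chain of managers is Dmitri, Lena, Selin. Freya's chain of managers is Dmitri, Lena, Selin. The first manager that appears in both chains is Dmitri.

Dmitri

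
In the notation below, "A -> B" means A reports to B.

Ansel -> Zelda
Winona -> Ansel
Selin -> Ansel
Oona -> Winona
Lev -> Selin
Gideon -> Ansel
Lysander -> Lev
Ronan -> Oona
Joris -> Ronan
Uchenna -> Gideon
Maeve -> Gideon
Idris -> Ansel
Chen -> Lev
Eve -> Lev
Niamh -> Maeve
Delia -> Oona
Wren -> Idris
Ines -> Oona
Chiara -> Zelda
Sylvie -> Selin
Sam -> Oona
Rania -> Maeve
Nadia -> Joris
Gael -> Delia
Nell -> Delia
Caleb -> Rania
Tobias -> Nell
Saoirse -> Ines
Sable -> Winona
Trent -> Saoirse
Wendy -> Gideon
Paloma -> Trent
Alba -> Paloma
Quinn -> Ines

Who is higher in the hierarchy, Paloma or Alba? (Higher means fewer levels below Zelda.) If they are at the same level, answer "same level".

Paloma

Paloma is 7 levels below Zelda; Alba is 8. Paloma is higher.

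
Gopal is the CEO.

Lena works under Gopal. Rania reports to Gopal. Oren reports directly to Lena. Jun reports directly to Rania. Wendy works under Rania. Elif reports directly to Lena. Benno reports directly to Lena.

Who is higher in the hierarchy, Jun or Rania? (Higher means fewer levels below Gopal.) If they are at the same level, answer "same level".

Jun is 2 levels below Gopal; Rania is 1. Rania is higher.

Rania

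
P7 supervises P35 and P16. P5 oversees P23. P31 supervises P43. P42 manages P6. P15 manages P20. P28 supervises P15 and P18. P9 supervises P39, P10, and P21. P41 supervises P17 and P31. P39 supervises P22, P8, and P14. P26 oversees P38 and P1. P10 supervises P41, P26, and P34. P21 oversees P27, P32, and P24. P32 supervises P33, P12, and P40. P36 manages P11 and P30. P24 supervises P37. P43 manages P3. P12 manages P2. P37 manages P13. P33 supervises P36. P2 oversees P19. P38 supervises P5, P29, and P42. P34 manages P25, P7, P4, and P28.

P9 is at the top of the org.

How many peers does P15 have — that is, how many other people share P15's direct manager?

P15 reports to P28. P28's other direct reports are P18 — 1 peer.

1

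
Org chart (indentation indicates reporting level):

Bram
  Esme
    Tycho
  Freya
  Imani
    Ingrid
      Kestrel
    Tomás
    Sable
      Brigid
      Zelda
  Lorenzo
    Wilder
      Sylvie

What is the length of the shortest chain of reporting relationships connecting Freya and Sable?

3

Freya is 1 level below Bram, and Sable is 2 levels below Bram (their lowest common manager). The shortest path runs up from Freya to Bram and back down to Sable: 1 + 2 = 3 links.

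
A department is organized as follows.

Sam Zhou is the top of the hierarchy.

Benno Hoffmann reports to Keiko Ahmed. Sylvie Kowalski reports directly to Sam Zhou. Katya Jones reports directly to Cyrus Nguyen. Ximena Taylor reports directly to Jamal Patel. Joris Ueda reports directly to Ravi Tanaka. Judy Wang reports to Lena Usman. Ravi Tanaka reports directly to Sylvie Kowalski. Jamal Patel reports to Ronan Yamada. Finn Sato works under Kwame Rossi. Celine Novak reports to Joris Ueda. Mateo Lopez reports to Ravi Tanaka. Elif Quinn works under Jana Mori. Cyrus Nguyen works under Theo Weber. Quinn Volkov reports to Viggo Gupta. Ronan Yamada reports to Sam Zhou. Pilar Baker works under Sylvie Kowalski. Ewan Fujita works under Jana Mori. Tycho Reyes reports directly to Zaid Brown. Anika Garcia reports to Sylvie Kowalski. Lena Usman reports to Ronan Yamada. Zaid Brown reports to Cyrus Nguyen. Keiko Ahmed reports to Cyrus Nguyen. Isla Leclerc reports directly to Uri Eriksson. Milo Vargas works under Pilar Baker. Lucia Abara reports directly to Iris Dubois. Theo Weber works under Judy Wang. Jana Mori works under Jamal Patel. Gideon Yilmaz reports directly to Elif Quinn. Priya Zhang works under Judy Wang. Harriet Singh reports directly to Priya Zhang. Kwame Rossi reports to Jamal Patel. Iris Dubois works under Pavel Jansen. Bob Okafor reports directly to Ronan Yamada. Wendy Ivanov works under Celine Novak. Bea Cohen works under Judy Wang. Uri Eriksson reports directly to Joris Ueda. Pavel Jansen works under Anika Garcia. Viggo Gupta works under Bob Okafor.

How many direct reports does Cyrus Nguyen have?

3

Cyrus Nguyen directly manages Katya Jones, Zaid Brown, Keiko Ahmed. That is 3 direct reports.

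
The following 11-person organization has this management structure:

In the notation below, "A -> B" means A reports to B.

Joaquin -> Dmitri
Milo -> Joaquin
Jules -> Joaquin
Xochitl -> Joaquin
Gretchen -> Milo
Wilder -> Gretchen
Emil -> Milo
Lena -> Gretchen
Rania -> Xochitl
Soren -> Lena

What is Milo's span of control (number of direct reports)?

Milo directly manages Gretchen, Emil. That is 2 direct reports.

2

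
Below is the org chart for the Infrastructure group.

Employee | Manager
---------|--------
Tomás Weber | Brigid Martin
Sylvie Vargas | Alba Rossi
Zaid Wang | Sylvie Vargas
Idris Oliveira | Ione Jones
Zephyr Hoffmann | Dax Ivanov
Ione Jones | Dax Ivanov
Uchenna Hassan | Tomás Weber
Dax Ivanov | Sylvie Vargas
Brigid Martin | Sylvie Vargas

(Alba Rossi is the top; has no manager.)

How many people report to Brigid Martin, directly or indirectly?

2

Brigid Martin directly manages Tomás Weber. Under Tomás Weber: Uchenna Hassan (1). That's 2 in total.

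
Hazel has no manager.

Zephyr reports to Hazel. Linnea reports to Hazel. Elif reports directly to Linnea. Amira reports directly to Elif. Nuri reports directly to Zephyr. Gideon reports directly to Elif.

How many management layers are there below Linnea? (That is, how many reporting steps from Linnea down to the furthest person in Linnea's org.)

2

The longest chain under Linnea runs Linnea → Elif → Gideon, which is 2 levels below Linnea.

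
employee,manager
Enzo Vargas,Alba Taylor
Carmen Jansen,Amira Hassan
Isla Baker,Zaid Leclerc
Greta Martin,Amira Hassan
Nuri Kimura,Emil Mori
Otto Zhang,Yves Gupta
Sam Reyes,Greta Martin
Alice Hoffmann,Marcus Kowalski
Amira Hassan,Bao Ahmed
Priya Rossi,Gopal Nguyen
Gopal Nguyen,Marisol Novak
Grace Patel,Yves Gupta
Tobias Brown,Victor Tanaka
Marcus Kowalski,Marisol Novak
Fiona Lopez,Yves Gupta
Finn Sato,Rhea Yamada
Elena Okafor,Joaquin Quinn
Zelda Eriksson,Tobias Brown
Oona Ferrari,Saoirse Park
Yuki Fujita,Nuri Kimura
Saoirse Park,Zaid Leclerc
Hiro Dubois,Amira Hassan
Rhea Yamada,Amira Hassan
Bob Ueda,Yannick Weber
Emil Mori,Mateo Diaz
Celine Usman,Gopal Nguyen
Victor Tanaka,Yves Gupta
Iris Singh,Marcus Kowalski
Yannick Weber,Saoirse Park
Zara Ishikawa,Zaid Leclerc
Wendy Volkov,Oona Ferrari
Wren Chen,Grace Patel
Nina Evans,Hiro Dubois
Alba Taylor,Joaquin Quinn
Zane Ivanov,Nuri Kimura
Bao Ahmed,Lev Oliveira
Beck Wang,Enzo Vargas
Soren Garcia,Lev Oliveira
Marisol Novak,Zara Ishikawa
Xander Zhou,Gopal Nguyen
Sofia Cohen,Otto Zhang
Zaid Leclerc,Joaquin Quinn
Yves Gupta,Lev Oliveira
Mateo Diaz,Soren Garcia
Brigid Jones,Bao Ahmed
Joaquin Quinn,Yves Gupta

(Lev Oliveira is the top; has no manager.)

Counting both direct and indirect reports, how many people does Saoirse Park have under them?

4

Saoirse Park directly manages Oona Ferrari, Yannick Weber. Under Oona Ferrari: Wendy Volkov (1). Under Yannick Weber: Bob Ueda (1). So Saoirse Park's organization is 2 direct reports plus everyone under them: 2 + 2 = 4.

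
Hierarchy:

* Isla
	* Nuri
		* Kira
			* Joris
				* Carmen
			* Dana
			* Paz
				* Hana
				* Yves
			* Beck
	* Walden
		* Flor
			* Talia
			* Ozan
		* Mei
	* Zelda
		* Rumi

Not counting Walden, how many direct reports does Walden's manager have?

2

Walden reports to Isla. Isla's other direct reports are Nuri, Zelda — 2 peers.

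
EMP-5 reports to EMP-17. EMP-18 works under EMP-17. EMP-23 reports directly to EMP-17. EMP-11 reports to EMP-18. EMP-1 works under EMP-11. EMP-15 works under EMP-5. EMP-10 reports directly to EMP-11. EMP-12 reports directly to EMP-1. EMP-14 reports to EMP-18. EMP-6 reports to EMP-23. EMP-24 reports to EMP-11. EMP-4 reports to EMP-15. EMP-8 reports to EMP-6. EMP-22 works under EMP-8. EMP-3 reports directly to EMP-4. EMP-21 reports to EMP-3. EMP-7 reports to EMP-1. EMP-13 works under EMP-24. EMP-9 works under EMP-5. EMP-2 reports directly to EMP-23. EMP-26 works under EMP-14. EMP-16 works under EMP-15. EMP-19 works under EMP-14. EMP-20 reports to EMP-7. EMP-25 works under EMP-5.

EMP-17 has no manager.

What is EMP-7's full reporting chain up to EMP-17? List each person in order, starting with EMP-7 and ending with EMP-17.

EMP-7 reports to EMP-1. EMP-1 reports to EMP-11. EMP-11 reports to EMP-18. EMP-18 reports to EMP-17. EMP-17 is at the top.

EMP-7 -> EMP-1 -> EMP-11 -> EMP-18 -> EMP-17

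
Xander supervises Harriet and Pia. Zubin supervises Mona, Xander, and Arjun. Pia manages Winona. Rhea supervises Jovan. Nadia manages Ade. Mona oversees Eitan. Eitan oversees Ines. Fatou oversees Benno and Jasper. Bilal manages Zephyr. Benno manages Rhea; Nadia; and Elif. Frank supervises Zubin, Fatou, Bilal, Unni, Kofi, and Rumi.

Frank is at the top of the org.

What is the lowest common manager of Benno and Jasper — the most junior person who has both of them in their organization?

Benno's chain of managers is Fatou, Frank. Jasper's chain of managers is Fatou, Frank. The first manager that appears in both chains is Fatou.

Fatou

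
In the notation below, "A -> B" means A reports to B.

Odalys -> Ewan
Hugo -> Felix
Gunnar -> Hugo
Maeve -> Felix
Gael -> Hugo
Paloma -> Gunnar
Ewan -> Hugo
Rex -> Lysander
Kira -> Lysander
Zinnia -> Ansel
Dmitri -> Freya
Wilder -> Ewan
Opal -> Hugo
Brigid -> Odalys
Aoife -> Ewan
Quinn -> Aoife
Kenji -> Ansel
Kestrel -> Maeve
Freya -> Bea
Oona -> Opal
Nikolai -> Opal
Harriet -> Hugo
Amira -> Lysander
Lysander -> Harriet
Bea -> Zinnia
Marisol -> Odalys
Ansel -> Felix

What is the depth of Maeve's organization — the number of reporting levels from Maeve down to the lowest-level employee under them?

1

The longest chain under Maeve runs Maeve → Kestrel, which is 1 level below Maeve.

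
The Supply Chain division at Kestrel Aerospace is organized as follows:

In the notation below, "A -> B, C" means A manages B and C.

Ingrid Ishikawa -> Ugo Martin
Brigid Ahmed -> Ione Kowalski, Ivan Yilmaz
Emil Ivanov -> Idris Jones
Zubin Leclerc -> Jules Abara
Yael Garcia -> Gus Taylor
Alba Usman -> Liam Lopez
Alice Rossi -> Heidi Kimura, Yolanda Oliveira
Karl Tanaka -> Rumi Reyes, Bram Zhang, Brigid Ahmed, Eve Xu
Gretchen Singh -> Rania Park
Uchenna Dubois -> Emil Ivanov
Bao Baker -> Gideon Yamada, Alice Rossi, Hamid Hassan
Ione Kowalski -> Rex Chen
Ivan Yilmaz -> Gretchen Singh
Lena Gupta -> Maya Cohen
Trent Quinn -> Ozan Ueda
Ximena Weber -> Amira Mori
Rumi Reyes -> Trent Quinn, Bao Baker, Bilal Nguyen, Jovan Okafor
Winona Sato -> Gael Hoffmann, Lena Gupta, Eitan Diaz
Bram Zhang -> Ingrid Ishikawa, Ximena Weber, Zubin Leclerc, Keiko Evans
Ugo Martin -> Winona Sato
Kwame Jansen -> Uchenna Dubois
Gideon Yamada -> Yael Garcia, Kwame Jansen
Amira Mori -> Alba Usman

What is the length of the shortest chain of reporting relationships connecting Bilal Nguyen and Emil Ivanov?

Bilal Nguyen is 1 level below Rumi Reyes, and Emil Ivanov is 5 levels below Rumi Reyes (their lowest common manager). The shortest path runs up from Bilal Nguyen to Rumi Reyes and back down to Emil Ivanov: 1 + 5 = 6 links.

6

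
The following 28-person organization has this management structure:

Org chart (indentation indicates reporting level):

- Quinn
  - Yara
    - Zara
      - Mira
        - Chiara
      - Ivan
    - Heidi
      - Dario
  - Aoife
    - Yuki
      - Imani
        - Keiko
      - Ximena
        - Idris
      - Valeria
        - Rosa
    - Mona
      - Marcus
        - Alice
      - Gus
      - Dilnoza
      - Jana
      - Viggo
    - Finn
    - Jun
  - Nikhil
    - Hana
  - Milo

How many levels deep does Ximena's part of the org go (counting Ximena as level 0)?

The longest chain under Ximena runs Ximena → Idris, which is 1 level below Ximena.

1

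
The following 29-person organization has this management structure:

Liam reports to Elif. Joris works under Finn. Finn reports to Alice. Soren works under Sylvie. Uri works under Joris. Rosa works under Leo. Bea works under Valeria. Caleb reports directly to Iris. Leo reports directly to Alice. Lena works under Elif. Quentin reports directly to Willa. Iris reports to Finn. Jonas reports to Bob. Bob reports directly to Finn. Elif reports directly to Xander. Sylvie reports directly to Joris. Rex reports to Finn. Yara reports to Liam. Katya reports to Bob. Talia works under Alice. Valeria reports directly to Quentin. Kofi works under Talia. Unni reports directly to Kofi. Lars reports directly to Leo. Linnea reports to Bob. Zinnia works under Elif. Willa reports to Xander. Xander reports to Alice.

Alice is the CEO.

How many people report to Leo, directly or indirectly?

2

Leo directly manages Rosa, Lars. Rosa has no reports. Lars has no reports. So Leo's organization is 2 direct reports plus everyone under them: 1 + 1 = 2.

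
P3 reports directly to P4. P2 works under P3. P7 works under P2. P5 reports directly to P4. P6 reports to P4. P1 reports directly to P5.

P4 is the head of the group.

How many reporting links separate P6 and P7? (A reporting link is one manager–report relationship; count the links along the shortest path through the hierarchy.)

P6 is 1 level below P4, and P7 is 3 levels below P4 (their lowest common manager). The shortest path runs up from P6 to P4 and back down to P7: 1 + 3 = 4 links.

4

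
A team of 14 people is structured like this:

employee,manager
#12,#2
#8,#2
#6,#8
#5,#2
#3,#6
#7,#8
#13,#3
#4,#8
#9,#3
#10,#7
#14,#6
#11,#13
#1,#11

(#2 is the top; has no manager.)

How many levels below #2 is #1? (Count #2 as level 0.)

6

Chain from #1 up to #2: #1 → #11 → #13 → #3 → #6 → #8 → #2. That is 6 steps up, so #1 is 6 levels below #2.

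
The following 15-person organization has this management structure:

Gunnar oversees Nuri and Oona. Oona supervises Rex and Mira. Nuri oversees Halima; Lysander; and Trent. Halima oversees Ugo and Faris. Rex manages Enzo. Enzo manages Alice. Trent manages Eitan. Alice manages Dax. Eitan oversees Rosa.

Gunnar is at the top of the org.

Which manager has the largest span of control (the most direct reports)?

Nuri

Direct-report counts: Gunnar has 2; Nuri has 3; Trent has 1; Eitan has 1; Halima has 2; Oona has 2; Rex has 1; Enzo has 1; Alice has 1. The largest is 3, held by Nuri.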